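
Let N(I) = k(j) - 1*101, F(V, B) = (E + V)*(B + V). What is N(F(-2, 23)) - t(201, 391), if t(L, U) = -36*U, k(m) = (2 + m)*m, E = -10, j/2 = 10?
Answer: 14415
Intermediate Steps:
j = 20 (j = 2*10 = 20)
k(m) = m*(2 + m)
F(V, B) = (-10 + V)*(B + V)
N(I) = 339 (N(I) = 20*(2 + 20) - 1*101 = 20*22 - 101 = 440 - 101 = 339)
N(F(-2, 23)) - t(201, 391) = 339 - (-36)*391 = 339 - 1*(-14076) = 339 + 14076 = 14415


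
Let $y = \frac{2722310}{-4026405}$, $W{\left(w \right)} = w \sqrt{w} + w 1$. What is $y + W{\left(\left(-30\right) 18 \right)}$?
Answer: $- \frac{435396202}{805281} - 3240 i \sqrt{15} \approx -540.68 - 12548.0 i$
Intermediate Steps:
$W{\left(w \right)} = w + w^{\frac{3}{2}}$ ($W{\left(w \right)} = w^{\frac{3}{2}} + w = w + w^{\frac{3}{2}}$)
$y = - \frac{544462}{805281}$ ($y = 2722310 \left(- \frac{1}{4026405}\right) = - \frac{544462}{805281} \approx -0.67611$)
$y + W{\left(\left(-30\right) 18 \right)} = - \frac{544462}{805281} + \left(\left(-30\right) 18 + \left(\left(-30\right) 18\right)^{\frac{3}{2}}\right) = - \frac{544462}{805281} - \left(540 - \left(-540\right)^{\frac{3}{2}}\right) = - \frac{544462}{805281} - \left(540 + 3240 i \sqrt{15}\right) = - \frac{435396202}{805281} - 3240 i \sqrt{15}$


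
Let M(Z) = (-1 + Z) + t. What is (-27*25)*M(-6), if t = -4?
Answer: 7425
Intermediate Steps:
M(Z) = -5 + Z (M(Z) = (-1 + Z) - 4 = -5 + Z)
(-27*25)*M(-6) = (-27*25)*(-5 - 6) = -675*(-11) = 7425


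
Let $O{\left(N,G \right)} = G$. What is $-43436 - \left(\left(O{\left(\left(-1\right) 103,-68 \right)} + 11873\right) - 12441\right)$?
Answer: $-42800$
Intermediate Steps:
$-43436 - \left(\left(O{\left(\left(-1\right) 103,-68 \right)} + 11873\right) - 12441\right) = -43436 - \left(\left(-68 + 11873\right) - 12441\right) = -43436 - \left(11805 - 12441\right) = -43436 - -636 = -43436 + 636 = -42800$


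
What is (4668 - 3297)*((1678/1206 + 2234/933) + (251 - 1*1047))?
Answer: -67894801385/62511 ≈ -1.0861e+6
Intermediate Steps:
(4668 - 3297)*((1678/1206 + 2234/933) + (251 - 1*1047)) = 1371*((1678*(1/1206) + 2234*(1/933)) + (251 - 1047)) = 1371*((839/603 + 2234/933) - 796) = 1371*(709963/187533 - 796) = 1371*(-148566305/187533) = -67894801385/62511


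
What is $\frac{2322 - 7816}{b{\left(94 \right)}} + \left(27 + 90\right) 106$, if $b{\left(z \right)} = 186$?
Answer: $\frac{1150639}{93} \approx 12372.0$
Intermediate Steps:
$\frac{2322 - 7816}{b{\left(94 \right)}} + \left(27 + 90\right) 106 = \frac{2322 - 7816}{186} + \left(27 + 90\right) 106 = \left(-5494\right) \frac{1}{186} + 117 \cdot 106 = - \frac{2747}{93} + 12402 = \frac{1150639}{93}$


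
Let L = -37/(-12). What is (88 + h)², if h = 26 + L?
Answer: 1974025/144 ≈ 13709.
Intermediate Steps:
L = 37/12 (L = -37*(-1/12) = 37/12 ≈ 3.0833)
h = 349/12 (h = 26 + 37/12 = 349/12 ≈ 29.083)
(88 + h)² = (88 + 349/12)² = (1405/12)² = 1974025/144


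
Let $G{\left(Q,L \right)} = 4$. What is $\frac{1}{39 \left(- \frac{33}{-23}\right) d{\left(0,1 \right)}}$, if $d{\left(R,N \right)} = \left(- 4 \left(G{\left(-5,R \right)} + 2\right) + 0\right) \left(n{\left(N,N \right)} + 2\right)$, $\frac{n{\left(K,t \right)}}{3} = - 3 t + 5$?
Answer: $- \frac{23}{247104} \approx -9.3078 \cdot 10^{-5}$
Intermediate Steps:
$n{\left(K,t \right)} = 15 - 9 t$ ($n{\left(K,t \right)} = 3 \left(- 3 t + 5\right) = 3 \left(5 - 3 t\right) = 15 - 9 t$)
$d{\left(R,N \right)} = -408 + 216 N$ ($d{\left(R,N \right)} = \left(- 4 \left(4 + 2\right) + 0\right) \left(\left(15 - 9 N\right) + 2\right) = \left(\left(-4\right) 6 + 0\right) \left(17 - 9 N\right) = \left(-24 + 0\right) \left(17 - 9 N\right) = - 24 \left(17 - 9 N\right) = -408 + 216 N$)
$\frac{1}{39 \left(- \frac{33}{-23}\right) d{\left(0,1 \right)}} = \frac{1}{39 \left(- \frac{33}{-23}\right) \left(-408 + 216 \cdot 1\right)} = \frac{1}{39 \left(\left(-33\right) \left(- \frac{1}{23}\right)\right) \left(-408 + 216\right)} = \frac{1}{39 \cdot \frac{33}{23} \left(-192\right)} = \frac{1}{\frac{1287}{23} \left(-192\right)} = \frac{1}{- \frac{247104}{23}} = - \frac{23}{247104}$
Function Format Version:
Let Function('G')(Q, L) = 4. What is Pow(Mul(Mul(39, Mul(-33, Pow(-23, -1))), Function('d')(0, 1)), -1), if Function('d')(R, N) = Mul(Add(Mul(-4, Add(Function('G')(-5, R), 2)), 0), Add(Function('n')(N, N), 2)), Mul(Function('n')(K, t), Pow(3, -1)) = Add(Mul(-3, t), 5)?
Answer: Rational(-23, 247104) ≈ -9.3078e-5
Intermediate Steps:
Function('n')(K, t) = Add(15, Mul(-9, t)) (Function('n')(K, t) = Mul(3, Add(Mul(-3, t), 5)) = Mul(3, Add(5, Mul(-3, t))) = Add(15, Mul(-9, t)))
Function('d')(R, N) = Add(-408, Mul(216, N)) (Function('d')(R, N) = Mul(Add(Mul(-4, Add(4, 2)), 0), Add(Add(15, Mul(-9, N)), 2)) = Mul(Add(Mul(-4, 6), 0), Add(17, Mul(-9, N))) = Mul(Add(-24, 0), Add(17, Mul(-9, N))) = Mul(-24, Add(17, Mul(-9, N))) = Add(-408, Mul(216, N)))
Pow(Mul(Mul(39, Mul(-33, Pow(-23, -1))), Function('d')(0, 1)), -1) = Pow(Mul(Mul(39, Mul(-33, Pow(-23, -1))), Add(-408, Mul(216, 1))), -1) = Pow(Mul(Mul(39, Mul(-33, Rational(-1, 23))), Add(-408, 216)), -1) = Pow(Mul(Mul(39, Rational(33, 23)), -192), -1) = Pow(Mul(Rational(1287, 23), -192), -1) = Pow(Rational(-247104, 23), -1) = Rational(-23, 247104)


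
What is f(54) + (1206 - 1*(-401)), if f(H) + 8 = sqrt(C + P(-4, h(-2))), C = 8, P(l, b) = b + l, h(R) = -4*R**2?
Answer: 1599 + 2*I*sqrt(3) ≈ 1599.0 + 3.4641*I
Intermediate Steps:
f(H) = -8 + 2*I*sqrt(3) (f(H) = -8 + sqrt(8 + (-4*(-2)**2 - 4)) = -8 + sqrt(8 + (-4*4 - 4)) = -8 + sqrt(8 + (-16 - 4)) = -8 + sqrt(8 - 20) = -8 + sqrt(-12) = -8 + 2*I*sqrt(3))
f(54) + (1206 - 1*(-401)) = (-8 + 2*I*sqrt(3)) + (1206 - 1*(-401)) = (-8 + 2*I*sqrt(3)) + (1206 + 401) = (-8 + 2*I*sqrt(3)) + 1607 = 1599 + 2*I*sqrt(3)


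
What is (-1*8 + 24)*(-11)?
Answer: -176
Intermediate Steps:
(-1*8 + 24)*(-11) = (-8 + 24)*(-11) = 16*(-11) = -176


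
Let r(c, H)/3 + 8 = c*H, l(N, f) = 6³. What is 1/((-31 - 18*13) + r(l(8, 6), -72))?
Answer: -1/46945 ≈ -2.1302e-5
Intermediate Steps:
l(N, f) = 216
r(c, H) = -24 + 3*H*c (r(c, H) = -24 + 3*(c*H) = -24 + 3*(H*c) = -24 + 3*H*c)
1/((-31 - 18*13) + r(l(8, 6), -72)) = 1/((-31 - 18*13) + (-24 + 3*(-72)*216)) = 1/((-31 - 234) + (-24 - 46656)) = 1/(-265 - 46680) = 1/(-46945) = -1/46945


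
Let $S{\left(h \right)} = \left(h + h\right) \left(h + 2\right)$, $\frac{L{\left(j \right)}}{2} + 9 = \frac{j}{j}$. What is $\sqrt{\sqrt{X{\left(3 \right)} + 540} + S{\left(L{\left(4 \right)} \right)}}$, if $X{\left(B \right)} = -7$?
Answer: $\sqrt{448 + \sqrt{533}} \approx 21.705$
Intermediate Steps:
$L{\left(j \right)} = -16$ ($L{\left(j \right)} = -18 + 2 \frac{j}{j} = -18 + 2 \cdot 1 = -18 + 2 = -16$)
$S{\left(h \right)} = 2 h \left(2 + h\right)$
$\sqrt{\sqrt{X{\left(3 \right)} + 540} + S{\left(L{\left(4 \right)} \right)}} = \sqrt{\sqrt{-7 + 540} + 2 \left(-16\right) \left(2 - 16\right)} = \sqrt{\sqrt{533} + 2 \left(-16\right) \left(-14\right)} = \sqrt{\sqrt{533} + 448} = \sqrt{448 + \sqrt{533}}$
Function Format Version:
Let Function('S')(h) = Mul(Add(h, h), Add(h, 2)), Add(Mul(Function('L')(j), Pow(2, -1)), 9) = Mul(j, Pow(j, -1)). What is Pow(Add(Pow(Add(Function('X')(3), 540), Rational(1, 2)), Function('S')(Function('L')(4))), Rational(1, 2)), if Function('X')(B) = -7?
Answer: Pow(Add(448, Pow(533, Rational(1, 2))), Rational(1, 2)) ≈ 21.705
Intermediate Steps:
Function('L')(j) = -16 (Function('L')(j) = Add(-18, Mul(2, Mul(j, Pow(j, -1)))) = Add(-18, Mul(2, 1)) = Add(-18, 2) = -16)
Function('S')(h) = Mul(2, h, Add(2, h)) (Function('S')(h) = Mul(Mul(2, h), Add(2, h)) = Mul(2, h, Add(2, h)))
Pow(Add(Pow(Add(Function('X')(3), 540), Rational(1, 2)), Function('S')(Function('L')(4))), Rational(1, 2)) = Pow(Add(Pow(Add(-7, 540), Rational(1, 2)), Mul(2, -16, Add(2, -16))), Rational(1, 2)) = Pow(Add(Pow(533, Rational(1, 2)), Mul(2, -16, -14)), Rational(1, 2)) = Pow(Add(Pow(533, Rational(1, 2)), 448), Rational(1, 2)) = Pow(Add(448, Pow(533, Rational(1, 2))), Rational(1, 2))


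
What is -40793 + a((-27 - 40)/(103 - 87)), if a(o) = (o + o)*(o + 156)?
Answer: -5384247/128 ≈ -42064.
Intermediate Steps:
a(o) = 2*o*(156 + o) (a(o) = (2*o)*(156 + o) = 2*o*(156 + o))
-40793 + a((-27 - 40)/(103 - 87)) = -40793 + 2*((-27 - 40)/(103 - 87))*(156 + (-27 - 40)/(103 - 87)) = -40793 + 2*(-67/16)*(156 - 67/16) = -40793 + 2*(-67/16)*(2429/16) = -40793 - 162743/128 = -5384247/128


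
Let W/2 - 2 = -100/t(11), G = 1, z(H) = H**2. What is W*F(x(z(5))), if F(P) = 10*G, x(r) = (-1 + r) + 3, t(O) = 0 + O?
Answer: -1560/11 ≈ -141.82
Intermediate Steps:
t(O) = O
W = -156/11 (W = 4 + 2*(-100/11) = 4 - 200/11 = -156/11 ≈ -14.182)
x(r) = 2 + r
F(P) = 10 (F(P) = 10*1 = 10)
W*F(x(z(5))) = -156/11*10 = -1560/11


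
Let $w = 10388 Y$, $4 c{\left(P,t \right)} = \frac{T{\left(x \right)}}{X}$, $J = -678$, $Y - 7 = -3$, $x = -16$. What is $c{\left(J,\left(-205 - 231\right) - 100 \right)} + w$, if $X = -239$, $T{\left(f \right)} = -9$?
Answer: $\frac{39723721}{956} \approx 41552.0$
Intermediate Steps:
$Y = 4$ ($Y = 7 - 3 = 4$)
$c{\left(P,t \right)} = \frac{9}{956}$ ($c{\left(P,t \right)} = \frac{\left(-9\right) \frac{1}{-239}}{4} = \frac{\left(-9\right) \left(- \frac{1}{239}\right)}{4} = \frac{1}{4} \cdot \frac{9}{239} = \frac{9}{956}$)
$w = 41552$ ($w = 10388 \cdot 4 = 41552$)
$c{\left(J,\left(-205 - 231\right) - 100 \right)} + w = \frac{9}{956} + 41552 = \frac{39723721}{956}$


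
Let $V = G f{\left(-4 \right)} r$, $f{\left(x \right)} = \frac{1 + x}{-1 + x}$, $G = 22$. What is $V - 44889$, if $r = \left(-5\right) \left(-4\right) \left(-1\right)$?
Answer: $-45153$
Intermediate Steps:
$f{\left(x \right)} = \frac{1 + x}{-1 + x}$
$r = -20$ ($r = 20 \left(-1\right) = -20$)
$V = -264$ ($V = 22 \frac{1 - 4}{-1 - 4} \left(-20\right) = 22 \frac{1}{-5} \left(-3\right) \left(-20\right) = 22 \left(\left(- \frac{1}{5}\right) \left(-3\right)\right) \left(-20\right) = 22 \cdot \frac{3}{5} \left(-20\right) = \frac{66}{5} \left(-20\right) = -264$)
$V - 44889 = -264 - 44889 = -45153$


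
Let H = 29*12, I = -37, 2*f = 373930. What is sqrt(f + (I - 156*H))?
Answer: 4*sqrt(8290) ≈ 364.20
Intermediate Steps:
f = 186965 (f = (1/2)*373930 = 186965)
H = 348
sqrt(f + (I - 156*H)) = sqrt(186965 + (-37 - 156*348)) = sqrt(186965 + (-37 - 54288)) = sqrt(186965 - 54325) = sqrt(132640) = 4*sqrt(8290)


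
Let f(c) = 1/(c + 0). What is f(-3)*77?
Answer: -77/3 ≈ -25.667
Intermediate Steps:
f(c) = 1/c
f(-3)*77 = 77/(-3) = -1/3*77 = -77/3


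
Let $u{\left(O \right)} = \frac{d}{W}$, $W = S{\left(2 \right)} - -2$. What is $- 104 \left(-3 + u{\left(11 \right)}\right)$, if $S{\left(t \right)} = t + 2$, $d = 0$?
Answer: $312$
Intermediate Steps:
$S{\left(t \right)} = 2 + t$
$W = 6$ ($W = \left(2 + 2\right) - -2 = 4 + 2 = 6$)
$u{\left(O \right)} = 0$ ($u{\left(O \right)} = \frac{0}{6} = 0 \cdot \frac{1}{6} = 0$)
$- 104 \left(-3 + u{\left(11 \right)}\right) = - 104 \left(-3 + 0\right) = - 104 \left(-3\right) = \left(-1\right) \left(-312\right) = 312$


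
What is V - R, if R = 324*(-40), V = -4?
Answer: 12956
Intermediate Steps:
R = -12960
V - R = -4 - 1*(-12960) = -4 + 12960 = 12956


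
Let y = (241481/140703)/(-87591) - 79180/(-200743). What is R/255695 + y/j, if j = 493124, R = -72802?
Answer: -88818100770320166864869557/311947584868697024332798020 ≈ -0.28472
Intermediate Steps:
y = 975790902711757/2474020261739439 (y = (241481*(1/140703))*(-1/87591) - 79180*(-1/200743) = (241481/140703)*(-1/87591) + 79180/200743 = -241481/12324316473 + 79180/200743 = 975790902711757/2474020261739439 ≈ 0.39441)
R/255695 + y/j = -72802/255695 + (975790902711757/2474020261739439)/493124 = -72802*1/255695 + (975790902711757/2474020261739439)*(1/493124) = -72802/255695 + 975790902711757/1219998767549999117436 = -88818100770320166864869557/311947584868697024332798020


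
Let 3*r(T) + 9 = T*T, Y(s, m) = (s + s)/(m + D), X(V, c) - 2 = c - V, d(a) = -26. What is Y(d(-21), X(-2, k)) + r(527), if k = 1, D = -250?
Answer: 68041556/735 ≈ 92574.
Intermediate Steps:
X(V, c) = 2 + c - V (X(V, c) = 2 + (c - V) = 2 + c - V)
Y(s, m) = 2*s/(-250 + m) (Y(s, m) = (s + s)/(m - 250) = (2*s)/(-250 + m) = 2*s/(-250 + m))
r(T) = -3 + T**2/3 (r(T) = -3 + (T*T)/3 = -3 + T**2/3)
Y(d(-21), X(-2, k)) + r(527) = 2*(-26)/(-250 + (2 + 1 - 1*(-2))) + (-3 + (1/3)*527**2) = 2*(-26)/(-250 + (2 + 1 + 2)) + (-3 + (1/3)*277729) = 2*(-26)/(-250 + 5) + (-3 + 277729/3) = 2*(-26)/(-245) + 277720/3 = 2*(-26)*(-1/245) + 277720/3 = 52/245 + 277720/3 = 68041556/735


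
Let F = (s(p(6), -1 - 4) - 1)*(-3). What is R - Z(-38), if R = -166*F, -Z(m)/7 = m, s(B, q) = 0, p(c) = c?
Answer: -764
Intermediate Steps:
Z(m) = -7*m
F = 3 (F = (0 - 1)*(-3) = -1*(-3) = 3)
R = -498 (R = -166*3 = -498)
R - Z(-38) = -498 - (-7)*(-38) = -498 - 1*266 = -498 - 266 = -764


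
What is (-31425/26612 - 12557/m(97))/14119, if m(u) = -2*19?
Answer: 166486367/7138961732 ≈ 0.023321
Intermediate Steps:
m(u) = -38
(-31425/26612 - 12557/m(97))/14119 = (-31425/26612 - 12557/(-38))/14119 = (-31425*1/26612 - 12557*(-1/38))*(1/14119) = (-31425/26612 + 12557/38)*(1/14119) = (166486367/505628)*(1/14119) = 166486367/7138961732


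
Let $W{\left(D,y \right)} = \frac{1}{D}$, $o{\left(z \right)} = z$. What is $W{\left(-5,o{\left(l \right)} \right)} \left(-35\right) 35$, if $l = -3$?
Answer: $245$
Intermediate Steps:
$W{\left(-5,o{\left(l \right)} \right)} \left(-35\right) 35 = \frac{1}{-5} \left(-35\right) 35 = \left(- \frac{1}{5}\right) \left(-35\right) 35 = 7 \cdot 35 = 245$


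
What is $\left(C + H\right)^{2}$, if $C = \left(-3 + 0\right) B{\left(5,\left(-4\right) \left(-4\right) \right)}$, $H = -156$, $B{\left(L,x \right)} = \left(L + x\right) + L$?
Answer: $54756$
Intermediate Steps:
$B{\left(L,x \right)} = x + 2 L$
$C = -78$ ($C = \left(-3 + 0\right) \left(\left(-4\right) \left(-4\right) + 2 \cdot 5\right) = - 3 \left(16 + 10\right) = \left(-3\right) 26 = -78$)
$\left(C + H\right)^{2} = \left(-78 - 156\right)^{2} = \left(-234\right)^{2} = 54756$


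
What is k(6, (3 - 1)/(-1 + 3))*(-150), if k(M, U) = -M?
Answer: 900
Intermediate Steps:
k(6, (3 - 1)/(-1 + 3))*(-150) = -1*6*(-150) = -6*(-150) = 900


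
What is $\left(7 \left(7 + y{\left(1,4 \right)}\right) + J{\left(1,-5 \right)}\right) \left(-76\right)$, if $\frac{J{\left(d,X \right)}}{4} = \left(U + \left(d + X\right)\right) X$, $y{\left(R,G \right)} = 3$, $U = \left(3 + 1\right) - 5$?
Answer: $-12920$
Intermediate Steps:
$U = -1$ ($U = 4 - 5 = -1$)
$J{\left(d,X \right)} = 4 X \left(-1 + X + d\right)$ ($J{\left(d,X \right)} = 4 \left(-1 + \left(d + X\right)\right) X = 4 \left(-1 + \left(X + d\right)\right) X = 4 \left(-1 + X + d\right) X = 4 X \left(-1 + X + d\right)$)
$\left(7 \left(7 + y{\left(1,4 \right)}\right) + J{\left(1,-5 \right)}\right) \left(-76\right) = \left(7 \left(7 + 3\right) + 4 \left(-5\right) \left(-1 - 5 + 1\right)\right) \left(-76\right) = \left(7 \cdot 10 + 4 \left(-5\right) \left(-5\right)\right) \left(-76\right) = \left(70 + 100\right) \left(-76\right) = 170 \left(-76\right) = -12920$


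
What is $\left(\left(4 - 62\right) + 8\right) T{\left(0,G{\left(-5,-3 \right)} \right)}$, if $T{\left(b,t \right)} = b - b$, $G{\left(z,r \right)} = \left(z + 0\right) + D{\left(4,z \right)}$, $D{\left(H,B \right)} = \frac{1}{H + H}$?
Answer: $0$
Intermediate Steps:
$D{\left(H,B \right)} = \frac{1}{2 H}$
$G{\left(z,r \right)} = \frac{1}{8} + z$ ($G{\left(z,r \right)} = \left(z + 0\right) + \frac{1}{2 \cdot 4} = z + \frac{1}{2} \cdot \frac{1}{4} = z + \frac{1}{8} = \frac{1}{8} + z$)
$T{\left(b,t \right)} = 0$
$\left(\left(4 - 62\right) + 8\right) T{\left(0,G{\left(-5,-3 \right)} \right)} = \left(\left(4 - 62\right) + 8\right) 0 = \left(-58 + 8\right) 0 = \left(-50\right) 0 = 0$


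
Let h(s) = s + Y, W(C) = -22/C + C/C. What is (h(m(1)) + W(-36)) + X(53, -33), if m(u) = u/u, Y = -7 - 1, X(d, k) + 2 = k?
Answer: -727/18 ≈ -40.389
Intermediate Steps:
X(d, k) = -2 + k
Y = -8
W(C) = 1 - 22/C (W(C) = -22/C + 1 = 1 - 22/C)
m(u) = 1
h(s) = -8 + s (h(s) = s - 8 = -8 + s)
(h(m(1)) + W(-36)) + X(53, -33) = ((-8 + 1) + (-22 - 36)/(-36)) + (-2 - 33) = (-7 - 1/36*(-58)) - 35 = (-7 + 29/18) - 35 = -97/18 - 35 = -727/18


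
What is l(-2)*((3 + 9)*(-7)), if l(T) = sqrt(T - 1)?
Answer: -84*I*sqrt(3) ≈ -145.49*I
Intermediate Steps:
l(T) = sqrt(-1 + T)
l(-2)*((3 + 9)*(-7)) = sqrt(-1 - 2)*((3 + 9)*(-7)) = sqrt(-3)*(12*(-7)) = (I*sqrt(3))*(-84) = -84*I*sqrt(3)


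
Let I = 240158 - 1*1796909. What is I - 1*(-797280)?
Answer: -759471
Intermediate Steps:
I = -1556751 (I = 240158 - 1796909 = -1556751)
I - 1*(-797280) = -1556751 - 1*(-797280) = -1556751 + 797280 = -759471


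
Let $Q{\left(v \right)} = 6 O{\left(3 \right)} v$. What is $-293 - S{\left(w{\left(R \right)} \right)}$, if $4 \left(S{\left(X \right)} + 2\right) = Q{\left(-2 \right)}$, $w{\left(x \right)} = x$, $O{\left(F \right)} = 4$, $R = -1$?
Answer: $-279$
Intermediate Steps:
$Q{\left(v \right)} = 24 v$ ($Q{\left(v \right)} = 6 \cdot 4 v = 24 v$)
$S{\left(X \right)} = -14$ ($S{\left(X \right)} = -2 + \frac{24 \left(-2\right)}{4} = -2 + \frac{1}{4} \left(-48\right) = -2 - 12 = -14$)
$-293 - S{\left(w{\left(R \right)} \right)} = -293 - -14 = -293 + 14 = -279$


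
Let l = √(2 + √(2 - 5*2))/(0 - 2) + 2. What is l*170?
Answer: 340 - 85*√(2 + 2*I*√2) ≈ 199.5 - 72.726*I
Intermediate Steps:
l = 2 - √(2 + 2*I*√2)/2 (l = √(2 + √(2 - 10))/(-2) + 2 = -√(2 + √(-8))/2 + 2 = -√(2 + 2*I*√2)/2 + 2 = 2 - √(2 + 2*I*√2)/2 ≈ 1.1736 - 0.4278*I)
l*170 = (2 - √(2 + 2*I*√2)/2)*170 = 340 - 85*√(2 + 2*I*√2)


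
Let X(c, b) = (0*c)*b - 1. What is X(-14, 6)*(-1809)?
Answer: 1809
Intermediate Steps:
X(c, b) = -1 (X(c, b) = 0*b - 1 = 0 - 1 = -1)
X(-14, 6)*(-1809) = -1*(-1809) = 1809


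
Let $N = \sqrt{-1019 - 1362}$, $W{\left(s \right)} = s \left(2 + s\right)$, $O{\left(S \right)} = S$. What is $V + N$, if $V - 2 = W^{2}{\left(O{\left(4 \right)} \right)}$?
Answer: $578 + i \sqrt{2381} \approx 578.0 + 48.795 i$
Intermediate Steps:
$N = i \sqrt{2381}$ ($N = \sqrt{-2381} = i \sqrt{2381} \approx 48.795 i$)
$V = 578$ ($V = 2 + \left(4 \left(2 + 4\right)\right)^{2} = 2 + \left(4 \cdot 6\right)^{2} = 2 + 24^{2} = 2 + 576 = 578$)
$V + N = 578 + i \sqrt{2381}$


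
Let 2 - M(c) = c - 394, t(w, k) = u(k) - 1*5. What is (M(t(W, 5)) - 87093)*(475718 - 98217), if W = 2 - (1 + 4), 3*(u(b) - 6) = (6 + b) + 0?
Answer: -98189897605/3 ≈ -3.2730e+10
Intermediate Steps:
u(b) = 8 + b/3 (u(b) = 6 + ((6 + b) + 0)/3 = 6 + (6 + b)/3 = 6 + (2 + b/3) = 8 + b/3)
W = -3 (W = 2 - 1*5 = 2 - 5 = -3)
t(w, k) = 3 + k/3 (t(w, k) = (8 + k/3) - 1*5 = (8 + k/3) - 5 = 3 + k/3)
M(c) = 396 - c (M(c) = 2 - (c - 394) = 2 - (-394 + c) = 2 + (394 - c) = 396 - c)
(M(t(W, 5)) - 87093)*(475718 - 98217) = ((396 - (3 + (1/3)*5)) - 87093)*(475718 - 98217) = ((396 - (3 + 5/3)) - 87093)*377501 = ((396 - 1*14/3) - 87093)*377501 = ((396 - 14/3) - 87093)*377501 = (1174/3 - 87093)*377501 = -260105/3*377501 = -98189897605/3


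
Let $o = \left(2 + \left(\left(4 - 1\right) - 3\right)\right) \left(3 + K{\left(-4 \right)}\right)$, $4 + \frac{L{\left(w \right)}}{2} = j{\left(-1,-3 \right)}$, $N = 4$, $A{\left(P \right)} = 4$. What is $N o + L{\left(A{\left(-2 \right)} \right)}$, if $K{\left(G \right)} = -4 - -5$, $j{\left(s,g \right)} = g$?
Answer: $18$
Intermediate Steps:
$K{\left(G \right)} = 1$ ($K{\left(G \right)} = -4 + 5 = 1$)
$L{\left(w \right)} = -14$ ($L{\left(w \right)} = -8 + 2 \left(-3\right) = -8 - 6 = -14$)
$o = 8$ ($o = \left(2 + \left(\left(4 - 1\right) - 3\right)\right) \left(3 + 1\right) = \left(2 + \left(3 - 3\right)\right) 4 = \left(2 + 0\right) 4 = 2 \cdot 4 = 8$)
$N o + L{\left(A{\left(-2 \right)} \right)} = 4 \cdot 8 - 14 = 32 - 14 = 18$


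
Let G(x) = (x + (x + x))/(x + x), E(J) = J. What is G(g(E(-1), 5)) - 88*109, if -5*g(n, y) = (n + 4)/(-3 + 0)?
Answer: -19181/2 ≈ -9590.5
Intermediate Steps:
g(n, y) = 4/15 + n/15 (g(n, y) = -(n + 4)/(5*(-3 + 0)) = -(4 + n)/(5*(-3)) = -(4 + n)*(-1)/(5*3) = -(-4/3 - n/3)/5 = 4/15 + n/15)
G(x) = 3/2 (G(x) = (x + 2*x)/((2*x)) = (3*x)*(1/(2*x)) = 3/2)
G(g(E(-1), 5)) - 88*109 = 3/2 - 88*109 = 3/2 - 9592 = -19181/2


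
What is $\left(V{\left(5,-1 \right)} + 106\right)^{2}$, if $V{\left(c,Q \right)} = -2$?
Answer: $10816$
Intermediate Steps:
$\left(V{\left(5,-1 \right)} + 106\right)^{2} = \left(-2 + 106\right)^{2} = 104^{2} = 10816$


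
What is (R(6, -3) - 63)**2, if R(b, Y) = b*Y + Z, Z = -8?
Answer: 7921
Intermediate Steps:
R(b, Y) = -8 + Y*b (R(b, Y) = b*Y - 8 = Y*b - 8 = -8 + Y*b)
(R(6, -3) - 63)**2 = ((-8 - 3*6) - 63)**2 = ((-8 - 18) - 63)**2 = (-26 - 63)**2 = (-89)**2 = 7921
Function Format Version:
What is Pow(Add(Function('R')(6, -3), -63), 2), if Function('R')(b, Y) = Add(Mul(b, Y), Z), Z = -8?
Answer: 7921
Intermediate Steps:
Function('R')(b, Y) = Add(-8, Mul(Y, b)) (Function('R')(b, Y) = Add(Mul(b, Y), -8) = Add(Mul(Y, b), -8) = Add(-8, Mul(Y, b)))
Pow(Add(Function('R')(6, -3), -63), 2) = Pow(Add(Add(-8, Mul(-3, 6)), -63), 2) = Pow(Add(Add(-8, -18), -63), 2) = Pow(Add(-26, -63), 2) = Pow(-89, 2) = 7921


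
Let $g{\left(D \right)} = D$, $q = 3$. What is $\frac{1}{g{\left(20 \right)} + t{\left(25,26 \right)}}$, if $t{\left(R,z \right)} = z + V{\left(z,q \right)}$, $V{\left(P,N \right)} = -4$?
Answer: $\frac{1}{42} \approx 0.02381$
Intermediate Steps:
$t{\left(R,z \right)} = -4 + z$ ($t{\left(R,z \right)} = z - 4 = -4 + z$)
$\frac{1}{g{\left(20 \right)} + t{\left(25,26 \right)}} = \frac{1}{20 + \left(-4 + 26\right)} = \frac{1}{20 + 22} = \frac{1}{42}$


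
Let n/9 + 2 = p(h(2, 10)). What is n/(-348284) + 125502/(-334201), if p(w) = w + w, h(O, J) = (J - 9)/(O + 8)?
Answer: -218524622559/581984305420 ≈ -0.37548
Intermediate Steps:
h(O, J) = (-9 + J)/(8 + O)
p(w) = 2*w
n = -81/5 (n = -18 + 9*(2*((-9 + 10)/(8 + 2))) = -18 + 9*(2*(1/10)) = -18 + 9*(1/5) = -18 + 9/5 = -81/5 ≈ -16.200)
n/(-348284) + 125502/(-334201) = -81/5/(-348284) + 125502/(-334201) = -81/5*(-1/348284) + 125502*(-1/334201) = 81/1741420 - 125502/334201 = -218524622559/581984305420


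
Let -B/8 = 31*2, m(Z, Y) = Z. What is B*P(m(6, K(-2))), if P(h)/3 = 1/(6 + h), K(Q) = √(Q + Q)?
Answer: -124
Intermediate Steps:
K(Q) = √2*√Q (K(Q) = √(2*Q) = √2*√Q)
B = -496 (B = -248*2 = -8*62 = -496)
P(h) = 3/(6 + h)
B*P(m(6, K(-2))) = -1488/(6 + 6) = -1488/12 = -496*¼ = -124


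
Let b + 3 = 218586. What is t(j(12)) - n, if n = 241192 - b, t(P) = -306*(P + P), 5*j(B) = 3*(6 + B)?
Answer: -146093/5 ≈ -29219.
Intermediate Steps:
j(B) = 18/5 + 3*B/5 (j(B) = (3*(6 + B))/5 = (18 + 3*B)/5 = 18/5 + 3*B/5)
t(P) = -612*P
b = 218583 (b = -3 + 218586 = 218583)
n = 22609 (n = 241192 - 1*218583 = 241192 - 218583 = 22609)
t(j(12)) - n = -612*(18/5 + (⅗)*12) - 1*22609 = -612*(18/5 + 36/5) - 22609 = -612*54/5 - 22609 = -33048/5 - 22609 = -146093/5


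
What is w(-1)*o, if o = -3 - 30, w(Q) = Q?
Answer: 33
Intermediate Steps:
o = -33
w(-1)*o = -1*(-33) = 33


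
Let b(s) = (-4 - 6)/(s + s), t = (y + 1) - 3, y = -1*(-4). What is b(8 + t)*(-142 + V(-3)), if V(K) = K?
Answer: 145/2 ≈ 72.500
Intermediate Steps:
y = 4
t = 2 (t = (4 + 1) - 3 = 5 - 3 = 2)
b(s) = -5/s (b(s) = -10*1/(2*s) = -5/s)
b(8 + t)*(-142 + V(-3)) = (-5/(8 + 2))*(-142 - 3) = -5/10*(-145) = -5*⅒*(-145) = -½*(-145) = 145/2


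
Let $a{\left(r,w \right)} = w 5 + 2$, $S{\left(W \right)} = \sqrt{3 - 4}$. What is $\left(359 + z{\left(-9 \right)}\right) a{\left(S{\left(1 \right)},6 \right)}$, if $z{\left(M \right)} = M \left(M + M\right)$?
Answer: $16672$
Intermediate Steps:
$S{\left(W \right)} = i$ ($S{\left(W \right)} = \sqrt{-1} = i$)
$a{\left(r,w \right)} = 2 + 5 w$ ($a{\left(r,w \right)} = 5 w + 2 = 2 + 5 w$)
$z{\left(M \right)} = 2 M^{2}$ ($z{\left(M \right)} = M 2 M = 2 M^{2}$)
$\left(359 + z{\left(-9 \right)}\right) a{\left(S{\left(1 \right)},6 \right)} = \left(359 + 2 \left(-9\right)^{2}\right) \left(2 + 5 \cdot 6\right) = \left(359 + 2 \cdot 81\right) \left(2 + 30\right) = \left(359 + 162\right) 32 = 521 \cdot 32 = 16672$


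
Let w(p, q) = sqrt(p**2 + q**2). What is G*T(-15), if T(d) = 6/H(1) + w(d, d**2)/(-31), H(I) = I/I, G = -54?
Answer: -324 + 810*sqrt(226)/31 ≈ 68.806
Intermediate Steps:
H(I) = 1
T(d) = 6 - sqrt(d**2 + d**4)/31 (T(d) = 6/1 + sqrt(d**2 + (d**2)**2)/(-31) = 6*1 + sqrt(d**2 + d**4)*(-1/31) = 6 - sqrt(d**2 + d**4)/31)
G*T(-15) = -54*(6 - sqrt((-15)**2 + (-15)**4)/31) = -54*(6 - sqrt(225 + 50625)/31) = -54*(6 - 15*sqrt(226)/31) = -324 + 810*sqrt(226)/31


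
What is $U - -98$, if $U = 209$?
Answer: $307$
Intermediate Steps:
$U - -98 = 209 - -98 = 209 + 98 = 307$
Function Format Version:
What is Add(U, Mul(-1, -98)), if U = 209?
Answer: 307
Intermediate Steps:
Add(U, Mul(-1, -98)) = Add(209, Mul(-1, -98)) = Add(209, 98) = 307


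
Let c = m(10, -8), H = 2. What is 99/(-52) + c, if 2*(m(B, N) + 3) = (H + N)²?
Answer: 681/52 ≈ 13.096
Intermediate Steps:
m(B, N) = -3 + (2 + N)²/2
c = 15 (c = -3 + (2 - 8)²/2 = -3 + (½)*(-6)² = -3 + (½)*36 = -3 + 18 = 15)
99/(-52) + c = 99/(-52) + 15 = 99*(-1/52) + 15 = -99/52 + 15 = 681/52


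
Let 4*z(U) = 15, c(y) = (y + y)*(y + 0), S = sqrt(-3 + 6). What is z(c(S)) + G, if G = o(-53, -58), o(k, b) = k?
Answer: -197/4 ≈ -49.250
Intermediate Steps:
S = sqrt(3) ≈ 1.7320
c(y) = 2*y**2 (c(y) = (2*y)*y = 2*y**2)
z(U) = 15/4 (z(U) = (1/4)*15 = 15/4)
G = -53
z(c(S)) + G = 15/4 - 53 = -197/4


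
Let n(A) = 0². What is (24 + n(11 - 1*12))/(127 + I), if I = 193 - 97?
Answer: 24/223 ≈ 0.10762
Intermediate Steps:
I = 96
n(A) = 0
(24 + n(11 - 1*12))/(127 + I) = (24 + 0)/(127 + 96) = 24/223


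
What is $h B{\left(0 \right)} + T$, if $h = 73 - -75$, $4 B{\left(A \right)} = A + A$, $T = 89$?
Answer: $89$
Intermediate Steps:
$B{\left(A \right)} = \frac{A}{2}$ ($B{\left(A \right)} = \frac{A + A}{4} = \frac{2 A}{4} = \frac{A}{2}$)
$h = 148$ ($h = 73 + 75 = 148$)
$h B{\left(0 \right)} + T = 148 \cdot \frac{1}{2} \cdot 0 + 89 = 148 \cdot 0 + 89 = 0 + 89 = 89$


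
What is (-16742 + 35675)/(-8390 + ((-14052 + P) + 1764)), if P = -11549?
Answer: -18933/32227 ≈ -0.58749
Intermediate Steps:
(-16742 + 35675)/(-8390 + ((-14052 + P) + 1764)) = (-16742 + 35675)/(-8390 + ((-14052 - 11549) + 1764)) = 18933/(-8390 + (-25601 + 1764)) = 18933/(-8390 - 23837) = 18933/(-32227) = 18933*(-1/32227) = -18933/32227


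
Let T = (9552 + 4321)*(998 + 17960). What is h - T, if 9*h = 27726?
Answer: -789003760/3 ≈ -2.6300e+8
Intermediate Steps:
T = 263004334 (T = 13873*18958 = 263004334)
h = 9242/3 (h = (⅑)*27726 = 9242/3 ≈ 3080.7)
h - T = 9242/3 - 1*263004334 = 9242/3 - 263004334 = -789003760/3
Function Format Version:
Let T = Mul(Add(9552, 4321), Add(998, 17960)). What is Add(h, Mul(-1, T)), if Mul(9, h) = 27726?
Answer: Rational(-789003760, 3) ≈ -2.6300e+8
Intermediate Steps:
T = 263004334 (T = Mul(13873, 18958) = 263004334)
h = Rational(9242, 3) (h = Mul(Rational(1, 9), 27726) = Rational(9242, 3) ≈ 3080.7)
Add(h, Mul(-1, T)) = Add(Rational(9242, 3), Mul(-1, 263004334)) = Add(Rational(9242, 3), -263004334) = Rational(-789003760, 3)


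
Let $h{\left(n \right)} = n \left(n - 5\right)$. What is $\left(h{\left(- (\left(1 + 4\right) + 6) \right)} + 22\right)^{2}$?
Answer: $39204$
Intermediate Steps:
$h{\left(n \right)} = n \left(-5 + n\right)$
$\left(h{\left(- (\left(1 + 4\right) + 6) \right)} + 22\right)^{2} = \left(- (\left(1 + 4\right) + 6) \left(-5 - \left(\left(1 + 4\right) + 6\right)\right) + 22\right)^{2} = \left(- (5 + 6) \left(-5 - \left(5 + 6\right)\right) + 22\right)^{2} = \left(\left(-1\right) 11 \left(-5 - 11\right) + 22\right)^{2} = \left(- 11 \left(-5 - 11\right) + 22\right)^{2} = \left(\left(-11\right) \left(-16\right) + 22\right)^{2} = \left(176 + 22\right)^{2} = 198^{2} = 39204$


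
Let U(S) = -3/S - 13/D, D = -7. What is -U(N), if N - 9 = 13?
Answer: -265/154 ≈ -1.7208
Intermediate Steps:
N = 22 (N = 9 + 13 = 22)
U(S) = 13/7 - 3/S (U(S) = -3/S - 13/(-7) = -3/S - 13*(-⅐) = -3/S + 13/7 = 13/7 - 3/S)
-U(N) = -(13/7 - 3/22) = -1*265/154 = -265/154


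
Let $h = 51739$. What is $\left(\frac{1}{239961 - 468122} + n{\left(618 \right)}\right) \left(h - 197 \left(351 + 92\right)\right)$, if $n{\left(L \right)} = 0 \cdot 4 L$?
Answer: $\frac{35532}{228161} \approx 0.15573$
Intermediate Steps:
$n{\left(L \right)} = 0$ ($n{\left(L \right)} = 0 L = 0$)
$\left(\frac{1}{239961 - 468122} + n{\left(618 \right)}\right) \left(h - 197 \left(351 + 92\right)\right) = \left(\frac{1}{239961 - 468122} + 0\right) \left(51739 - 197 \left(351 + 92\right)\right) = \left(\frac{1}{-228161} + 0\right) \left(51739 - 87271\right) = \left(- \frac{1}{228161} + 0\right) \left(51739 - 87271\right) = \left(- \frac{1}{228161}\right) \left(-35532\right) = \frac{35532}{228161}$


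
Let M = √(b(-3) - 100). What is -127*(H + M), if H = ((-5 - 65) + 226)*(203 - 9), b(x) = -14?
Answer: -3843528 - 127*I*√114 ≈ -3.8435e+6 - 1356.0*I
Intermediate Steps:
H = 30264 (H = (-70 + 226)*194 = 156*194 = 30264)
M = I*√114 (M = √(-14 - 100) = √(-114) = I*√114 ≈ 10.677*I)
-127*(H + M) = -127*(30264 + I*√114) = -3843528 - 127*I*√114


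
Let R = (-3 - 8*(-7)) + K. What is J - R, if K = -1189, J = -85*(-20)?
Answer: 2836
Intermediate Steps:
J = 1700
R = -1136 (R = (-3 - 8*(-7)) - 1189 = (-3 + 56) - 1189 = 53 - 1189 = -1136)
J - R = 1700 - 1*(-1136) = 1700 + 1136 = 2836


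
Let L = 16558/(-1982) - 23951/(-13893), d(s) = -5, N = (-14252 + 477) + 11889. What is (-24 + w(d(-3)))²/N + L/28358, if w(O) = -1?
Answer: -122096048588383/368177276753022 ≈ -0.33162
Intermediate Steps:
N = -1886 (N = -13775 + 11889 = -1886)
L = -91284706/13767963 (L = 16558*(-1/1982) - 23951*(-1/13893) = -8279/991 + 23951/13893 = -91284706/13767963 ≈ -6.6302)
(-24 + w(d(-3)))²/N + L/28358 = (-24 - 1)²/(-1886) - 91284706/13767963/28358 = (-25)²*(-1/1886) - 91284706/13767963*1/28358 = 625*(-1/1886) - 45642353/195215947377 = -625/1886 - 45642353/195215947377 = -122096048588383/368177276753022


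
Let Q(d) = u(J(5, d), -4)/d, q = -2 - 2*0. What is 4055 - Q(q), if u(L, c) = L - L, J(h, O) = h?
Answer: 4055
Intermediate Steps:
q = -2 (q = -2 + 0 = -2)
u(L, c) = 0
Q(d) = 0 (Q(d) = 0/d = 0)
4055 - Q(q) = 4055 - 1*0 = 4055 + 0 = 4055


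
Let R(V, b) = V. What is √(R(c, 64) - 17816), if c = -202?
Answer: 3*I*√2002 ≈ 134.23*I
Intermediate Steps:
√(R(c, 64) - 17816) = √(-202 - 17816) = √(-18018) = 3*I*√2002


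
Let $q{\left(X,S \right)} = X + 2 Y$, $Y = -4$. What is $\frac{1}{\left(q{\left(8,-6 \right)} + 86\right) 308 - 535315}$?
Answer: $- \frac{1}{508827} \approx -1.9653 \cdot 10^{-6}$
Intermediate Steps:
$q{\left(X,S \right)} = -8 + X$ ($q{\left(X,S \right)} = X + 2 \left(-4\right) = X - 8 = -8 + X$)
$\frac{1}{\left(q{\left(8,-6 \right)} + 86\right) 308 - 535315} = \frac{1}{\left(\left(-8 + 8\right) + 86\right) 308 - 535315} = \frac{1}{\left(0 + 86\right) 308 - 535315} = \frac{1}{86 \cdot 308 - 535315} = \frac{1}{26488 - 535315} = \frac{1}{-508827} = - \frac{1}{508827}$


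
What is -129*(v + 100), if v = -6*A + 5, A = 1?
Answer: -12771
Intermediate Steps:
v = -1 (v = -6*1 + 5 = -6 + 5 = -1)
-129*(v + 100) = -129*(-1 + 100) = -129*99 = -12771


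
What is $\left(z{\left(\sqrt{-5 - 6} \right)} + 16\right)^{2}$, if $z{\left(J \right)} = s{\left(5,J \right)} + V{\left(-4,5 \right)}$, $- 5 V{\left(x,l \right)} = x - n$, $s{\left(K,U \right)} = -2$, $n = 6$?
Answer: $256$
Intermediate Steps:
$V{\left(x,l \right)} = \frac{6}{5} - \frac{x}{5}$ ($V{\left(x,l \right)} = - \frac{x - 6}{5} = - \frac{-6 + x}{5} = \frac{6}{5} - \frac{x}{5}$)
$z{\left(J \right)} = 0$ ($z{\left(J \right)} = -2 + \left(\frac{6}{5} - - \frac{4}{5}\right) = -2 + \left(\frac{6}{5} + \frac{4}{5}\right) = -2 + 2 = 0$)
$\left(z{\left(\sqrt{-5 - 6} \right)} + 16\right)^{2} = \left(0 + 16\right)^{2} = 16^{2} = 256$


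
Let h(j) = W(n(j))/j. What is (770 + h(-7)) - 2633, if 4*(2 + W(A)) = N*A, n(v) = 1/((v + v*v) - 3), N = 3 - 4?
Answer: -2034083/1092 ≈ -1862.7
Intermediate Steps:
N = -1
n(v) = 1/(-3 + v + v²) (n(v) = 1/((v + v²) - 3) = 1/(-3 + v + v²))
W(A) = -2 - A/4 (W(A) = -2 + (-A)/4 = -2 - A/4)
h(j) = (-2 - 1/(4*(-3 + j + j²)))/j
(770 + h(-7)) - 2633 = (770 + (¼)*(23 - 8*(-7) - 8*(-7)²)/(-7*(-3 - 7 + (-7)²))) - 2633 = (770 + (¼)*(-⅐)*(23 + 56 - 8*49)/(-3 - 7 + 49)) - 2633 = (770 + (¼)*(-⅐)*(23 + 56 - 392)/39) - 2633 = (770 + (¼)*(-⅐)*(1/39)*(-313)) - 2633 = (770 + 313/1092) - 2633 = 841153/1092 - 2633 = -2034083/1092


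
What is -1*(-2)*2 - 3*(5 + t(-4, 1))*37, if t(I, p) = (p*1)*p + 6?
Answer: -1328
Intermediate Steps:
t(I, p) = 6 + p² (t(I, p) = p*p + 6 = p² + 6 = 6 + p²)
-1*(-2)*2 - 3*(5 + t(-4, 1))*37 = -1*(-2)*2 - 3*(5 + (6 + 1²))*37 = 2*2 - 3*(5 + (6 + 1))*37 = 4 - 3*(5 + 7)*37 = 4 - 3*12*37 = 4 - 36*37 = 4 - 1332 = -1328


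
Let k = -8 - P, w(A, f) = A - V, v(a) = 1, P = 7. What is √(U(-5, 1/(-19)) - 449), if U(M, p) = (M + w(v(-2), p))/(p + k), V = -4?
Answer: I*√449 ≈ 21.19*I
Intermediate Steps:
w(A, f) = 4 + A (w(A, f) = A - 1*(-4) = A + 4 = 4 + A)
k = -15 (k = -8 - 1*7 = -8 - 7 = -15)
U(M, p) = (5 + M)/(-15 + p) (U(M, p) = (M + (4 + 1))/(p - 15) = (M + 5)/(-15 + p) = (5 + M)/(-15 + p))
√(U(-5, 1/(-19)) - 449) = √((5 - 5)/(-15 + 1/(-19)) - 449) = √(0/(-15 - 1/19) - 449) = √(0/(-286/19) - 449) = √(-19/286*0 - 449) = √(0 - 449) = √(-449) = I*√449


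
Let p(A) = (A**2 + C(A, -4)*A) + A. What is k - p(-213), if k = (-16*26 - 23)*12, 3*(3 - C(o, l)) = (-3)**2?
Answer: -50424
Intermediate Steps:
C(o, l) = 0 (C(o, l) = 3 - 1/3*(-3)**2 = 3 - 1/3*9 = 3 - 3 = 0)
p(A) = A + A**2 (p(A) = (A**2 + 0*A) + A = (A**2 + 0) + A = A**2 + A = A + A**2)
k = -5268 (k = (-416 - 23)*12 = -439*12 = -5268)
k - p(-213) = -5268 - (-213)*(1 - 213) = -5268 - (-213)*(-212) = -5268 - 1*45156 = -5268 - 45156 = -50424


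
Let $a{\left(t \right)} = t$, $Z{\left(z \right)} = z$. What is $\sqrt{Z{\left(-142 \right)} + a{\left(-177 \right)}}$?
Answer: $i \sqrt{319} \approx 17.861 i$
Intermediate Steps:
$\sqrt{Z{\left(-142 \right)} + a{\left(-177 \right)}} = \sqrt{-142 - 177} = \sqrt{-319} = i \sqrt{319}$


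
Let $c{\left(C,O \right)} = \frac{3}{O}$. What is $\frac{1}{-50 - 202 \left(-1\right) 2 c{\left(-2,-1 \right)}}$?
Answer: $- \frac{1}{1262} \approx -0.00079239$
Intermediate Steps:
$\frac{1}{-50 - 202 \left(-1\right) 2 c{\left(-2,-1 \right)}} = \frac{1}{-50 - 202 \left(-1\right) 2 \frac{3}{-1}} = \frac{1}{-50 - 202 \left(- 2 \cdot 3 \left(-1\right)\right)} = \frac{1}{-50 - 202 \left(\left(-2\right) \left(-3\right)\right)} = \frac{1}{-50 - 1212} = \frac{1}{-1262} = - \frac{1}{1262}$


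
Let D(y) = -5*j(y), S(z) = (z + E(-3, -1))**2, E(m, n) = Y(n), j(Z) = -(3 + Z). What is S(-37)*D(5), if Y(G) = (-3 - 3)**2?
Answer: 40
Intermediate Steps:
Y(G) = 36 (Y(G) = (-6)**2 = 36)
j(Z) = -3 - Z
E(m, n) = 36
S(z) = (36 + z)**2 (S(z) = (z + 36)**2 = (36 + z)**2)
D(y) = 15 + 5*y (D(y) = -5*(-3 - y) = 15 + 5*y)
S(-37)*D(5) = (36 - 37)**2*(15 + 5*5) = (-1)**2*(15 + 25) = 1*40 = 40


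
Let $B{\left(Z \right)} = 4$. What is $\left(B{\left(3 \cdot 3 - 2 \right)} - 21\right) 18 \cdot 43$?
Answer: $-13158$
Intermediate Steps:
$\left(B{\left(3 \cdot 3 - 2 \right)} - 21\right) 18 \cdot 43 = \left(4 - 21\right) 18 \cdot 43 = \left(-17\right) 18 \cdot 43 = \left(-306\right) 43 = -13158$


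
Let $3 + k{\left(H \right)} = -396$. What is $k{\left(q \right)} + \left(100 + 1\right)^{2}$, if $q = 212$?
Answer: $9802$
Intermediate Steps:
$k{\left(H \right)} = -399$ ($k{\left(H \right)} = -3 - 396 = -399$)
$k{\left(q \right)} + \left(100 + 1\right)^{2} = -399 + \left(100 + 1\right)^{2} = -399 + 101^{2} = -399 + 10201 = 9802$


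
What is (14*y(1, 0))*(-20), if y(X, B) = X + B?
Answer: -280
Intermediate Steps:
y(X, B) = B + X
(14*y(1, 0))*(-20) = (14*(0 + 1))*(-20) = (14*1)*(-20) = 14*(-20) = -280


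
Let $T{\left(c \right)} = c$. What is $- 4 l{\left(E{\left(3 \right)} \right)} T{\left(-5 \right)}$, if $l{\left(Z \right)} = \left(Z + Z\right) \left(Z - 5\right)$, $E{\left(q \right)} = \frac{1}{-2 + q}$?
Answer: $-160$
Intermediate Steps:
$l{\left(Z \right)} = 2 Z \left(-5 + Z\right)$
$- 4 l{\left(E{\left(3 \right)} \right)} T{\left(-5 \right)} = - 4 \frac{2 \left(-5 + \frac{1}{-2 + 3}\right)}{-2 + 3} \left(-5\right) = - 4 \frac{2 \left(-5 + 1^{-1}\right)}{1} \left(-5\right) = - 4 \cdot 2 \cdot 1 \left(-5 + 1\right) \left(-5\right) = - 4 \cdot 2 \cdot 1 \left(-4\right) \left(-5\right) = \left(-4\right) \left(-8\right) \left(-5\right) = 32 \left(-5\right) = -160$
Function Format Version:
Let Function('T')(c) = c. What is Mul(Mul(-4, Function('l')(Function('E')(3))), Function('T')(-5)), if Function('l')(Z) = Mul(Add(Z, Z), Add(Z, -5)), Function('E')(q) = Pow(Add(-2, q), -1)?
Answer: -160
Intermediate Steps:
Function('l')(Z) = Mul(2, Z, Add(-5, Z)) (Function('l')(Z) = Mul(Mul(2, Z), Add(-5, Z)) = Mul(2, Z, Add(-5, Z)))
Mul(Mul(-4, Function('l')(Function('E')(3))), Function('T')(-5)) = Mul(Mul(-4, Mul(2, Pow(Add(-2, 3), -1), Add(-5, Pow(Add(-2, 3), -1)))), -5) = Mul(Mul(-4, Mul(2, Pow(1, -1), Add(-5, Pow(1, -1)))), -5) = Mul(Mul(-4, Mul(2, 1, Add(-5, 1))), -5) = Mul(Mul(-4, Mul(2, 1, -4)), -5) = Mul(Mul(-4, -8), -5) = Mul(32, -5) = -160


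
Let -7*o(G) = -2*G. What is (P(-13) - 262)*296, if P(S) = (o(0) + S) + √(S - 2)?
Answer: -81400 + 296*I*√15 ≈ -81400.0 + 1146.4*I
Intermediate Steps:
o(G) = 2*G/7 (o(G) = -(-2)*G/7 = 2*G/7)
P(S) = S + √(-2 + S) (P(S) = ((2/7)*0 + S) + √(S - 2) = (0 + S) + √(-2 + S) = S + √(-2 + S))
(P(-13) - 262)*296 = ((-13 + √(-2 - 13)) - 262)*296 = ((-13 + √(-15)) - 262)*296 = ((-13 + I*√15) - 262)*296 = (-275 + I*√15)*296 = -81400 + 296*I*√15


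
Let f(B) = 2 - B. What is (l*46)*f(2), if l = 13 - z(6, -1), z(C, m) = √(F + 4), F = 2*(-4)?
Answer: 0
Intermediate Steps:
F = -8
z(C, m) = 2*I (z(C, m) = √(-8 + 4) = √(-4) = 2*I)
l = 13 - 2*I ≈ 13.0 - 2.0*I
(l*46)*f(2) = ((13 - 2*I)*46)*(2 - 1*2) = (598 - 92*I)*(2 - 2) = (598 - 92*I)*0 = 0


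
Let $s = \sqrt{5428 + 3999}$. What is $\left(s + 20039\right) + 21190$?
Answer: $41229 + \sqrt{9427} \approx 41326.0$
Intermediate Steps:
$s = \sqrt{9427} \approx 97.093$
$\left(s + 20039\right) + 21190 = \left(\sqrt{9427} + 20039\right) + 21190 = \left(20039 + \sqrt{9427}\right) + 21190 = 41229 + \sqrt{9427}$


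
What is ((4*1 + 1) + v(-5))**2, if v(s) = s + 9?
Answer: 81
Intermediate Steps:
v(s) = 9 + s
((4*1 + 1) + v(-5))**2 = ((4*1 + 1) + (9 - 5))**2 = ((4 + 1) + 4)**2 = (5 + 4)**2 = 9**2 = 81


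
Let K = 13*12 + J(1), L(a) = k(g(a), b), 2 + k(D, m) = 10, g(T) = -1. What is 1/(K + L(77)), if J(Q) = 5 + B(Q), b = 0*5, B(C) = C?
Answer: 1/170 ≈ 0.0058824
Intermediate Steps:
b = 0
k(D, m) = 8 (k(D, m) = -2 + 10 = 8)
L(a) = 8
J(Q) = 5 + Q
K = 162 (K = 13*12 + (5 + 1) = 156 + 6 = 162)
1/(K + L(77)) = 1/(162 + 8) = 1/170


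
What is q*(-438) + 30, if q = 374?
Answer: -163782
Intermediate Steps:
q*(-438) + 30 = 374*(-438) + 30 = -163812 + 30 = -163782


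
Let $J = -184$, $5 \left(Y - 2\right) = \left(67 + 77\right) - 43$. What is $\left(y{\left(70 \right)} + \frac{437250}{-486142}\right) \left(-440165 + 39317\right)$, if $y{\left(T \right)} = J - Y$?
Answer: $\frac{100893171428448}{1215355} \approx 8.3015 \cdot 10^{7}$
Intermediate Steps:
$Y = \frac{111}{5}$ ($Y = 2 + \frac{\left(67 + 77\right) - 43}{5} = 2 + \frac{144 - 43}{5} = 2 + \frac{1}{5} \cdot 101 = 2 + \frac{101}{5} = \frac{111}{5} \approx 22.2$)
$y{\left(T \right)} = - \frac{1031}{5}$ ($y{\left(T \right)} = -184 - \frac{111}{5} = - \frac{1031}{5}$)
$\left(y{\left(70 \right)} + \frac{437250}{-486142}\right) \left(-440165 + 39317\right) = \left(- \frac{1031}{5} + \frac{437250}{-486142}\right) \left(-440165 + 39317\right) = \left(- \frac{1031}{5} + 437250 \left(- \frac{1}{486142}\right)\right) \left(-400848\right) = \left(- \frac{1031}{5} - \frac{218625}{243071}\right) \left(-400848\right) = \left(- \frac{251699326}{1215355}\right) \left(-400848\right) = \frac{100893171428448}{1215355}$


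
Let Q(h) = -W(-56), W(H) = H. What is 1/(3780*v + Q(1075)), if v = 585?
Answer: 1/2211356 ≈ 4.5221e-7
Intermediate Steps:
Q(h) = 56 (Q(h) = -1*(-56) = 56)
1/(3780*v + Q(1075)) = 1/(3780*585 + 56) = 1/(2211300 + 56) = 1/2211356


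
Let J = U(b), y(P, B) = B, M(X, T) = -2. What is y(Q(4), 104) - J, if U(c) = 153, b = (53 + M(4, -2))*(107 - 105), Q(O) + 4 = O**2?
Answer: -49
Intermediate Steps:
Q(O) = -4 + O**2
b = 102 (b = (53 - 2)*(107 - 105) = 51*2 = 102)
J = 153
y(Q(4), 104) - J = 104 - 1*153 = 104 - 153 = -49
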